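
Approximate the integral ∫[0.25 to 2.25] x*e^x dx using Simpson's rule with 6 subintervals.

f(x) = x*e^x
a = 0.25, b = 2.25, n = 6
h = (b - a)/n = 0.333333

Simpson's rule: (h/3)[f(x₀) + 4f(x₁) + 2f(x₂) + ... + f(xₙ)]

x_0 = 0.2500, f(x_0) = 0.321006, coefficient = 1
x_1 = 0.5833, f(x_1) = 1.045334, coefficient = 4
x_2 = 0.9167, f(x_2) = 2.292528, coefficient = 2
x_3 = 1.2500, f(x_3) = 4.362929, coefficient = 4
x_4 = 1.5833, f(x_4) = 7.712679, coefficient = 2
x_5 = 1.9167, f(x_5) = 13.029998, coefficient = 4
x_6 = 2.2500, f(x_6) = 21.347406, coefficient = 1

I ≈ (0.333333/3) × 115.431872 = 12.825764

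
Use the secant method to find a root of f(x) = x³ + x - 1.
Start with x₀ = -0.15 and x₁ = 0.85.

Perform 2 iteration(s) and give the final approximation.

f(x) = x³ + x - 1
x₀ = -0.15, x₁ = 0.85

Secant formula: x_{n+1} = x_n - f(x_n)(x_n - x_{n-1})/(f(x_n) - f(x_{n-1}))

Iteration 1:
  f(-0.150000) = -1.153375
  f(0.850000) = 0.464125
  x_2 = 0.850000 - 0.464125×(0.850000 - (-0.150000))/(0.464125 - (-1.153375))
       = 0.563060
Iteration 2:
  f(0.850000) = 0.464125
  f(0.563060) = -0.258429
  x_3 = 0.563060 - (-0.258429)×(0.563060 - 0.850000)/(-0.258429 - 0.464125)
       = 0.665687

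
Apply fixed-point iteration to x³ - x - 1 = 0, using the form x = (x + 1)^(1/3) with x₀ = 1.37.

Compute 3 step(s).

Equation: x³ - x - 1 = 0
Fixed-point form: x = (x + 1)^(1/3)
x₀ = 1.37

x_1 = g(1.370000) = 1.333264
x_2 = g(1.333264) = 1.326339
x_3 = g(1.326339) = 1.325026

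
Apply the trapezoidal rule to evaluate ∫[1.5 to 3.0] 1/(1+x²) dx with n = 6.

f(x) = 1/(1+x²)
a = 1.5, b = 3.0, n = 6
h = (b - a)/n = 0.250000

Trapezoidal rule: (h/2)[f(x₀) + 2f(x₁) + 2f(x₂) + ... + f(xₙ)]

x_0 = 1.5000, f(x_0) = 0.307692, coefficient = 1
x_1 = 1.7500, f(x_1) = 0.246154, coefficient = 2
x_2 = 2.0000, f(x_2) = 0.200000, coefficient = 2
x_3 = 2.2500, f(x_3) = 0.164948, coefficient = 2
x_4 = 2.5000, f(x_4) = 0.137931, coefficient = 2
x_5 = 2.7500, f(x_5) = 0.116788, coefficient = 2
x_6 = 3.0000, f(x_6) = 0.100000, coefficient = 1

I ≈ (0.250000/2) × 2.139336 = 0.267417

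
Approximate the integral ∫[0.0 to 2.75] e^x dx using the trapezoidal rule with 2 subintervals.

f(x) = e^x
a = 0.0, b = 2.75, n = 2
h = (b - a)/n = 1.375000

Trapezoidal rule: (h/2)[f(x₀) + 2f(x₁) + 2f(x₂) + ... + f(xₙ)]

x_0 = 0.0000, f(x_0) = 1.000000, coefficient = 1
x_1 = 1.3750, f(x_1) = 3.955077, coefficient = 2
x_2 = 2.7500, f(x_2) = 15.642632, coefficient = 1

I ≈ (1.375000/2) × 24.552785 = 16.880040
Exact value: 14.642632
Error: 2.237408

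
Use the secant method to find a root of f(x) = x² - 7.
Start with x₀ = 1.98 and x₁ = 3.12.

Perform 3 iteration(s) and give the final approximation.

f(x) = x² - 7
x₀ = 1.98, x₁ = 3.12

Secant formula: x_{n+1} = x_n - f(x_n)(x_n - x_{n-1})/(f(x_n) - f(x_{n-1}))

Iteration 1:
  f(1.980000) = -3.079600
  f(3.120000) = 2.734400
  x_2 = 3.120000 - 2.734400×(3.120000 - 1.980000)/(2.734400 - (-3.079600))
       = 2.583843
Iteration 2:
  f(3.120000) = 2.734400
  f(2.583843) = -0.323755
  x_3 = 2.583843 - (-0.323755)×(2.583843 - 3.120000)/(-0.323755 - 2.734400)
       = 2.640604
Iteration 3:
  f(2.583843) = -0.323755
  f(2.640604) = -0.027211
  x_4 = 2.640604 - (-0.027211)×(2.640604 - 2.583843)/(-0.027211 - (-0.323755))
       = 2.645812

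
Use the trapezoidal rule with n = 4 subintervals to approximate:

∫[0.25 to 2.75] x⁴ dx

f(x) = x⁴
a = 0.25, b = 2.75, n = 4
h = (b - a)/n = 0.625000

Trapezoidal rule: (h/2)[f(x₀) + 2f(x₁) + 2f(x₂) + ... + f(xₙ)]

x_0 = 0.2500, f(x_0) = 0.003906, coefficient = 1
x_1 = 0.8750, f(x_1) = 0.586182, coefficient = 2
x_2 = 1.5000, f(x_2) = 5.062500, coefficient = 2
x_3 = 2.1250, f(x_3) = 20.390869, coefficient = 2
x_4 = 2.7500, f(x_4) = 57.191406, coefficient = 1

I ≈ (0.625000/2) × 109.274414 = 34.148254
Exact value: 31.455078
Error: 2.693176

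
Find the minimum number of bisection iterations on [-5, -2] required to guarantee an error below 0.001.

We need (b-a)/2^n ≤ 0.001
(-2 - (-5))/2^n ≤ 0.001
3/2^n ≤ 0.001
2^n ≥ 3000
n ≥ log₂(3000) = 11.55
n ≥ 12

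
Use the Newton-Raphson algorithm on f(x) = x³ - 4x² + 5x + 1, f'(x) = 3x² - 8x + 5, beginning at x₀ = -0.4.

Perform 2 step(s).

f(x) = x³ - 4x² + 5x + 1
f'(x) = 3x² - 8x + 5
x₀ = -0.4

Newton-Raphson formula: x_{n+1} = x_n - f(x_n)/f'(x_n)

Iteration 1:
  f(-0.400000) = -1.704000
  f'(-0.400000) = 8.680000
  x_1 = -0.400000 - (-1.704000)/8.680000 = -0.203687
Iteration 2:
  f(-0.203687) = -0.192837
  f'(-0.203687) = 6.753958
  x_2 = -0.203687 - (-0.192837)/6.753958 = -0.175135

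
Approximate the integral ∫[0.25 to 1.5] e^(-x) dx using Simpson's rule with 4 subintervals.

f(x) = e^(-x)
a = 0.25, b = 1.5, n = 4
h = (b - a)/n = 0.312500

Simpson's rule: (h/3)[f(x₀) + 4f(x₁) + 2f(x₂) + ... + f(xₙ)]

x_0 = 0.2500, f(x_0) = 0.778801, coefficient = 1
x_1 = 0.5625, f(x_1) = 0.569783, coefficient = 4
x_2 = 0.8750, f(x_2) = 0.416862, coefficient = 2
x_3 = 1.1875, f(x_3) = 0.304983, coefficient = 4
x_4 = 1.5000, f(x_4) = 0.223130, coefficient = 1

I ≈ (0.312500/3) × 5.334717 = 0.555700
Exact value: 0.555671
Error: 0.000029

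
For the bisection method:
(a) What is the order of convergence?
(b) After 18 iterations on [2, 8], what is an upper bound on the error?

(a) Bisection has linear (order 1) convergence; the error is halved each step.

(b) Error bound = (b-a)/2^n = (8 - 2)/2^{18}
    = 6/2^{18}

(a) 1 (linear); (b) error ≤ 2.29e-05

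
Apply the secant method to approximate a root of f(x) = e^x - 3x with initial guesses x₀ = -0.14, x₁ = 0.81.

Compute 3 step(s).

f(x) = e^x - 3x
x₀ = -0.14, x₁ = 0.81

Secant formula: x_{n+1} = x_n - f(x_n)(x_n - x_{n-1})/(f(x_n) - f(x_{n-1}))

Iteration 1:
  f(-0.140000) = 1.289358
  f(0.810000) = -0.182092
  x_2 = 0.810000 - (-0.182092)×(0.810000 - (-0.140000))/(-0.182092 - 1.289358)
       = 0.692437
Iteration 2:
  f(0.810000) = -0.182092
  f(0.692437) = -0.078731
  x_3 = 0.692437 - (-0.078731)×(0.692437 - 0.810000)/(-0.078731 - (-0.182092))
       = 0.602888
Iteration 3:
  f(0.692437) = -0.078731
  f(0.602888) = 0.018724
  x_4 = 0.602888 - 0.018724×(0.602888 - 0.692437)/(0.018724 - (-0.078731))
       = 0.620094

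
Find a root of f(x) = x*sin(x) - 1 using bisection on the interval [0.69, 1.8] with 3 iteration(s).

f(x) = x*sin(x) - 1
Initial interval: [0.69, 1.8]

Iteration 1:
  c_1 = (0.690000 + 1.800000)/2 = 1.245000
  f(c_1) = f(1.245000) = 0.179508
  f(a) × f(c) < 0, new interval: [0.690000, 1.245000]
Iteration 2:
  c_2 = (0.690000 + 1.245000)/2 = 0.967500
  f(c_2) = f(0.967500) = -0.203293
  f(a) × f(c) ≥ 0, new interval: [0.967500, 1.245000]
Iteration 3:
  c_3 = (0.967500 + 1.245000)/2 = 1.106250
  f(c_3) = f(1.106250) = -0.010985
  f(a) × f(c) ≥ 0, new interval: [1.106250, 1.245000]

After 3 iteration(s), the approximation is c_3 = 1.106250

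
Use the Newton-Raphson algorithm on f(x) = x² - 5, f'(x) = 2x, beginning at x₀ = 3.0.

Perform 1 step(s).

f(x) = x² - 5
f'(x) = 2x
x₀ = 3.0

Newton-Raphson formula: x_{n+1} = x_n - f(x_n)/f'(x_n)

Iteration 1:
  f(3.000000) = 4.000000
  f'(3.000000) = 6.000000
  x_1 = 3.000000 - 4.000000/6.000000 = 2.333333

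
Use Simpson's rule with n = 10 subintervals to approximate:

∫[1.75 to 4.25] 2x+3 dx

f(x) = 2x+3
a = 1.75, b = 4.25, n = 10
h = (b - a)/n = 0.250000

Simpson's rule: (h/3)[f(x₀) + 4f(x₁) + 2f(x₂) + ... + f(xₙ)]

x_0 = 1.7500, f(x_0) = 6.500000, coefficient = 1
x_1 = 2.0000, f(x_1) = 7.000000, coefficient = 4
x_2 = 2.2500, f(x_2) = 7.500000, coefficient = 2
x_3 = 2.5000, f(x_3) = 8.000000, coefficient = 4
x_4 = 2.7500, f(x_4) = 8.500000, coefficient = 2
x_5 = 3.0000, f(x_5) = 9.000000, coefficient = 4
x_6 = 3.2500, f(x_6) = 9.500000, coefficient = 2
x_7 = 3.5000, f(x_7) = 10.000000, coefficient = 4
x_8 = 3.7500, f(x_8) = 10.500000, coefficient = 2
x_9 = 4.0000, f(x_9) = 11.000000, coefficient = 4
x_10 = 4.2500, f(x_10) = 11.500000, coefficient = 1

I ≈ (0.250000/3) × 270.000000 = 22.500000
Exact value: 22.500000
Error: 0.000000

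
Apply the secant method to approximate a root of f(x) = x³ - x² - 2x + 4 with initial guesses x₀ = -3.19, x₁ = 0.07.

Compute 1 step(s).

f(x) = x³ - x² - 2x + 4
x₀ = -3.19, x₁ = 0.07

Secant formula: x_{n+1} = x_n - f(x_n)(x_n - x_{n-1})/(f(x_n) - f(x_{n-1}))

Iteration 1:
  f(-3.190000) = -32.257859
  f(0.070000) = 3.855443
  x_2 = 0.070000 - 3.855443×(0.070000 - (-3.190000))/(3.855443 - (-32.257859))
       = -0.278036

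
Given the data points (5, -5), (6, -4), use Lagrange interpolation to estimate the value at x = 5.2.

Lagrange interpolation formula:
P(x) = Σ yᵢ × Lᵢ(x)
where Lᵢ(x) = Π_{j≠i} (x - xⱼ)/(xᵢ - xⱼ)

L_0(5.2) = (5.2 - 6)/(5 - 6) = 0.800000
L_1(5.2) = (5.2 - 5)/(6 - 5) = 0.200000

P(5.2) = (-5)×L_0(5.2) + (-4)×L_1(5.2)
P(5.2) = -4.800000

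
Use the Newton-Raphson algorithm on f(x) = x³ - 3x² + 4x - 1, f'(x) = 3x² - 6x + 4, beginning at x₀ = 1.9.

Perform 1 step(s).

f(x) = x³ - 3x² + 4x - 1
f'(x) = 3x² - 6x + 4
x₀ = 1.9

Newton-Raphson formula: x_{n+1} = x_n - f(x_n)/f'(x_n)

Iteration 1:
  f(1.900000) = 2.629000
  f'(1.900000) = 3.430000
  x_1 = 1.900000 - 2.629000/3.430000 = 1.133528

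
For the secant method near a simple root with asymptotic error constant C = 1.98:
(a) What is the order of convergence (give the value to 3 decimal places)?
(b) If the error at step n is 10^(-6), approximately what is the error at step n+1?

(a) Secant method has superlinear convergence with order φ = (1+√5)/2 ≈ 1.618.
    This means |e_{n+1}| ≈ C|e_n|^1.618.

(b) With |e_n| = 10^(-6) and C = 1.98:
    |e_{n+1}| ≈ 1.98 × (10^(-6))^1.618 = 1.98 × 10^(-9.71)

(a) ≈ 1.618 (golden ratio); (b) |e_{n+1}| ≈ 3.877e-10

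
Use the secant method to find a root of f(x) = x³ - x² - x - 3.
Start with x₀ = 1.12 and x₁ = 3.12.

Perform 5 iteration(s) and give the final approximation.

f(x) = x³ - x² - x - 3
x₀ = 1.12, x₁ = 3.12

Secant formula: x_{n+1} = x_n - f(x_n)(x_n - x_{n-1})/(f(x_n) - f(x_{n-1}))

Iteration 1:
  f(1.120000) = -3.969472
  f(3.120000) = 14.516928
  x_2 = 3.120000 - 14.516928×(3.120000 - 1.120000)/(14.516928 - (-3.969472))
       = 1.549448
Iteration 2:
  f(3.120000) = 14.516928
  f(1.549448) = -3.230340
  x_3 = 1.549448 - (-3.230340)×(1.549448 - 3.120000)/(-3.230340 - 14.516928)
       = 1.835318
Iteration 3:
  f(1.549448) = -3.230340
  f(1.835318) = -2.021639
  x_4 = 1.835318 - (-2.021639)×(1.835318 - 1.549448)/(-2.021639 - (-3.230340))
       = 2.313457
Iteration 4:
  f(1.835318) = -2.021639
  f(2.313457) = 1.716270
  x_5 = 2.313457 - 1.716270×(2.313457 - 1.835318)/(1.716270 - (-2.021639))
       = 2.093918
Iteration 5:
  f(2.313457) = 1.716270
  f(2.093918) = -0.297642
  x_6 = 2.093918 - (-0.297642)×(2.093918 - 2.313457)/(-0.297642 - 1.716270)
       = 2.126364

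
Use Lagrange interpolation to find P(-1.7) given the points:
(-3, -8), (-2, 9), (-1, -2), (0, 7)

Lagrange interpolation formula:
P(x) = Σ yᵢ × Lᵢ(x)
where Lᵢ(x) = Π_{j≠i} (x - xⱼ)/(xᵢ - xⱼ)

L_0(-1.7) = (-1.7 - (-2))/(-3 - (-2)) × (-1.7 - (-1))/(-3 - (-1)) × (-1.7 - 0)/(-3 - 0) = -0.059500
L_1(-1.7) = (-1.7 - (-3))/(-2 - (-3)) × (-1.7 - (-1))/(-2 - (-1)) × (-1.7 - 0)/(-2 - 0) = 0.773500
L_2(-1.7) = (-1.7 - (-3))/(-1 - (-3)) × (-1.7 - (-2))/(-1 - (-2)) × (-1.7 - 0)/(-1 - 0) = 0.331500
L_3(-1.7) = (-1.7 - (-3))/(0 - (-3)) × (-1.7 - (-2))/(0 - (-2)) × (-1.7 - (-1))/(0 - (-1)) = -0.045500

P(-1.7) = (-8)×L_0(-1.7) + 9×L_1(-1.7) + (-2)×L_2(-1.7) + 7×L_3(-1.7)
P(-1.7) = 6.456000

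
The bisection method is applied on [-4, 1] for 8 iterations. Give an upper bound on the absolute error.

Bisection error bound: |error| ≤ (b-a)/2^n
|error| ≤ (1 - (-4))/2^8 = 5/2^8
|error| ≤ 0.0195312500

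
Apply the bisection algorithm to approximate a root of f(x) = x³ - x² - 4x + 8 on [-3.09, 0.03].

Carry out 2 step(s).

f(x) = x³ - x² - 4x + 8
Initial interval: [-3.09, 0.03]

Iteration 1:
  c_1 = (-3.090000 + 0.030000)/2 = -1.530000
  f(c_1) = f(-1.530000) = 8.197523
  f(a) × f(c) < 0, new interval: [-3.090000, -1.530000]
Iteration 2:
  c_2 = (-3.090000 + (-1.530000))/2 = -2.310000
  f(c_2) = f(-2.310000) = -0.422491
  f(a) × f(c) ≥ 0, new interval: [-2.310000, -1.530000]

After 2 iteration(s), the approximation is c_2 = -2.310000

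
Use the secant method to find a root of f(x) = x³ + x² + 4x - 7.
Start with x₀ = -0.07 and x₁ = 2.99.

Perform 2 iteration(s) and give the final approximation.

f(x) = x³ + x² + 4x - 7
x₀ = -0.07, x₁ = 2.99

Secant formula: x_{n+1} = x_n - f(x_n)(x_n - x_{n-1})/(f(x_n) - f(x_{n-1}))

Iteration 1:
  f(-0.070000) = -7.275443
  f(2.990000) = 40.630999
  x_2 = 2.990000 - 40.630999×(2.990000 - (-0.070000))/(40.630999 - (-7.275443))
       = 0.394715
Iteration 2:
  f(2.990000) = 40.630999
  f(0.394715) = -5.203842
  x_3 = 0.394715 - (-5.203842)×(0.394715 - 2.990000)/(-5.203842 - 40.630999)
       = 0.689370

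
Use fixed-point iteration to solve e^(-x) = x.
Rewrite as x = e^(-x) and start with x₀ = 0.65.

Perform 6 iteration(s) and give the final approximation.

Equation: e^(-x) = x
Fixed-point form: x = e^(-x)
x₀ = 0.65

x_1 = g(0.650000) = 0.522046
x_2 = g(0.522046) = 0.593306
x_3 = g(0.593306) = 0.552498
x_4 = g(0.552498) = 0.575510
x_5 = g(0.575510) = 0.562418
x_6 = g(0.562418) = 0.569830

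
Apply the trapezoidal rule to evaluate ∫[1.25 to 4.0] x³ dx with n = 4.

f(x) = x³
a = 1.25, b = 4.0, n = 4
h = (b - a)/n = 0.687500

Trapezoidal rule: (h/2)[f(x₀) + 2f(x₁) + 2f(x₂) + ... + f(xₙ)]

x_0 = 1.2500, f(x_0) = 1.953125, coefficient = 1
x_1 = 1.9375, f(x_1) = 7.273193, coefficient = 2
x_2 = 2.6250, f(x_2) = 18.087891, coefficient = 2
x_3 = 3.3125, f(x_3) = 36.346924, coefficient = 2
x_4 = 4.0000, f(x_4) = 64.000000, coefficient = 1

I ≈ (0.687500/2) × 189.369141 = 65.095642
Exact value: 63.389648
Error: 1.705994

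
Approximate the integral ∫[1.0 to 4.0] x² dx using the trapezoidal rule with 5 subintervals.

f(x) = x²
a = 1.0, b = 4.0, n = 5
h = (b - a)/n = 0.600000

Trapezoidal rule: (h/2)[f(x₀) + 2f(x₁) + 2f(x₂) + ... + f(xₙ)]

x_0 = 1.0000, f(x_0) = 1.000000, coefficient = 1
x_1 = 1.6000, f(x_1) = 2.560000, coefficient = 2
x_2 = 2.2000, f(x_2) = 4.840000, coefficient = 2
x_3 = 2.8000, f(x_3) = 7.840000, coefficient = 2
x_4 = 3.4000, f(x_4) = 11.560000, coefficient = 2
x_5 = 4.0000, f(x_5) = 16.000000, coefficient = 1

I ≈ (0.600000/2) × 70.600000 = 21.180000
Exact value: 21.000000
Error: 0.180000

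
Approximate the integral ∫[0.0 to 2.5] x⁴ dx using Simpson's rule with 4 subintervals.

f(x) = x⁴
a = 0.0, b = 2.5, n = 4
h = (b - a)/n = 0.625000

Simpson's rule: (h/3)[f(x₀) + 4f(x₁) + 2f(x₂) + ... + f(xₙ)]

x_0 = 0.0000, f(x_0) = 0.000000, coefficient = 1
x_1 = 0.6250, f(x_1) = 0.152588, coefficient = 4
x_2 = 1.2500, f(x_2) = 2.441406, coefficient = 2
x_3 = 1.8750, f(x_3) = 12.359619, coefficient = 4
x_4 = 2.5000, f(x_4) = 39.062500, coefficient = 1

I ≈ (0.625000/3) × 93.994141 = 19.582113
Exact value: 19.531250
Error: 0.050863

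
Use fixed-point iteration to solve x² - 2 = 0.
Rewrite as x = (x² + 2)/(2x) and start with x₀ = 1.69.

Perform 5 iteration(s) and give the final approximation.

Equation: x² - 2 = 0
Fixed-point form: x = (x² + 2)/(2x)
x₀ = 1.69

x_1 = g(1.690000) = 1.436716
x_2 = g(1.436716) = 1.414390
x_3 = g(1.414390) = 1.414214
x_4 = g(1.414214) = 1.414214
x_5 = g(1.414214) = 1.414214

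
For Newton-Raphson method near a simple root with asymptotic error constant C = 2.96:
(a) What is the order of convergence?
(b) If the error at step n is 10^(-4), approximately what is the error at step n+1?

(a) Newton-Raphson has quadratic (order 2) convergence near simple roots.
    This means |e_{n+1}| ≈ C|e_n|².

(b) With |e_n| = 10^(-4) and C = 2.96:
    |e_{n+1}| ≈ 2.96 × (10^(-4))² = 2.96 × 10^(-8)

(a) 2 (quadratic); (b) |e_{n+1}| ≈ 2.960e-08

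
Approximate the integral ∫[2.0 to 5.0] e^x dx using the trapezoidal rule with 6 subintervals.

f(x) = e^x
a = 2.0, b = 5.0, n = 6
h = (b - a)/n = 0.500000

Trapezoidal rule: (h/2)[f(x₀) + 2f(x₁) + 2f(x₂) + ... + f(xₙ)]

x_0 = 2.0000, f(x_0) = 7.389056, coefficient = 1
x_1 = 2.5000, f(x_1) = 12.182494, coefficient = 2
x_2 = 3.0000, f(x_2) = 20.085537, coefficient = 2
x_3 = 3.5000, f(x_3) = 33.115452, coefficient = 2
x_4 = 4.0000, f(x_4) = 54.598150, coefficient = 2
x_5 = 4.5000, f(x_5) = 90.017131, coefficient = 2
x_6 = 5.0000, f(x_6) = 148.413159, coefficient = 1

I ≈ (0.500000/2) × 575.799744 = 143.949936
Exact value: 141.024103
Error: 2.925833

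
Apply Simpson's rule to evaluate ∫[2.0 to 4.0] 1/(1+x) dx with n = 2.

f(x) = 1/(1+x)
a = 2.0, b = 4.0, n = 2
h = (b - a)/n = 1.000000

Simpson's rule: (h/3)[f(x₀) + 4f(x₁) + 2f(x₂) + ... + f(xₙ)]

x_0 = 2.0000, f(x_0) = 0.333333, coefficient = 1
x_1 = 3.0000, f(x_1) = 0.250000, coefficient = 4
x_2 = 4.0000, f(x_2) = 0.200000, coefficient = 1

I ≈ (1.000000/3) × 1.533333 = 0.511111
Exact value: 0.510826
Error: 0.000285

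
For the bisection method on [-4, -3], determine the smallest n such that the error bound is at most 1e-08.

We need (b-a)/2^n ≤ 1e-08
(-3 - (-4))/2^n ≤ 1e-08
1/2^n ≤ 1e-08
2^n ≥ 100000000
n ≥ log₂(100000000) = 26.58
n ≥ 27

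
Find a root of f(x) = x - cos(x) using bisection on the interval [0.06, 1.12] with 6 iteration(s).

f(x) = x - cos(x)
Initial interval: [0.06, 1.12]

Iteration 1:
  c_1 = (0.060000 + 1.120000)/2 = 0.590000
  f(c_1) = f(0.590000) = -0.240941
  f(a) × f(c) ≥ 0, new interval: [0.590000, 1.120000]
Iteration 2:
  c_2 = (0.590000 + 1.120000)/2 = 0.855000
  f(c_2) = f(0.855000) = 0.198781
  f(a) × f(c) < 0, new interval: [0.590000, 0.855000]
Iteration 3:
  c_3 = (0.590000 + 0.855000)/2 = 0.722500
  f(c_3) = f(0.722500) = -0.027655
  f(a) × f(c) ≥ 0, new interval: [0.722500, 0.855000]
Iteration 4:
  c_4 = (0.722500 + 0.855000)/2 = 0.788750
  f(c_4) = f(0.788750) = 0.084017
  f(a) × f(c) < 0, new interval: [0.722500, 0.788750]
Iteration 5:
  c_5 = (0.722500 + 0.788750)/2 = 0.755625
  f(c_5) = f(0.755625) = 0.027782
  f(a) × f(c) < 0, new interval: [0.722500, 0.755625]
Iteration 6:
  c_6 = (0.722500 + 0.755625)/2 = 0.739063
  f(c_6) = f(0.739063) = -0.000038
  f(a) × f(c) ≥ 0, new interval: [0.739063, 0.755625]

After 6 iteration(s), the approximation is c_6 = 0.739063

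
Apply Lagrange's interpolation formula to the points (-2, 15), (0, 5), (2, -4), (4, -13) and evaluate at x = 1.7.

Lagrange interpolation formula:
P(x) = Σ yᵢ × Lᵢ(x)
where Lᵢ(x) = Π_{j≠i} (x - xⱼ)/(xᵢ - xⱼ)

L_0(1.7) = (1.7 - 0)/(-2 - 0) × (1.7 - 2)/(-2 - 2) × (1.7 - 4)/(-2 - 4) = -0.024437
L_1(1.7) = (1.7 - (-2))/(0 - (-2)) × (1.7 - 2)/(0 - 2) × (1.7 - 4)/(0 - 4) = 0.159563
L_2(1.7) = (1.7 - (-2))/(2 - (-2)) × (1.7 - 0)/(2 - 0) × (1.7 - 4)/(2 - 4) = 0.904187
L_3(1.7) = (1.7 - (-2))/(4 - (-2)) × (1.7 - 0)/(4 - 0) × (1.7 - 2)/(4 - 2) = -0.039313

P(1.7) = 15×L_0(1.7) + 5×L_1(1.7) + (-4)×L_2(1.7) + (-13)×L_3(1.7)
P(1.7) = -2.674437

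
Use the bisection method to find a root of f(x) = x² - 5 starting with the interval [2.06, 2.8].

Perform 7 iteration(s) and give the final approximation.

f(x) = x² - 5
Initial interval: [2.06, 2.8]

Iteration 1:
  c_1 = (2.060000 + 2.800000)/2 = 2.430000
  f(c_1) = f(2.430000) = 0.904900
  f(a) × f(c) < 0, new interval: [2.060000, 2.430000]
Iteration 2:
  c_2 = (2.060000 + 2.430000)/2 = 2.245000
  f(c_2) = f(2.245000) = 0.040025
  f(a) × f(c) < 0, new interval: [2.060000, 2.245000]
Iteration 3:
  c_3 = (2.060000 + 2.245000)/2 = 2.152500
  f(c_3) = f(2.152500) = -0.366744
  f(a) × f(c) ≥ 0, new interval: [2.152500, 2.245000]
Iteration 4:
  c_4 = (2.152500 + 2.245000)/2 = 2.198750
  f(c_4) = f(2.198750) = -0.165498
  f(a) × f(c) ≥ 0, new interval: [2.198750, 2.245000]
Iteration 5:
  c_5 = (2.198750 + 2.245000)/2 = 2.221875
  f(c_5) = f(2.221875) = -0.063271
  f(a) × f(c) ≥ 0, new interval: [2.221875, 2.245000]
Iteration 6:
  c_6 = (2.221875 + 2.245000)/2 = 2.233437
  f(c_6) = f(2.233437) = -0.011757
  f(a) × f(c) ≥ 0, new interval: [2.233437, 2.245000]
Iteration 7:
  c_7 = (2.233437 + 2.245000)/2 = 2.239219
  f(c_7) = f(2.239219) = 0.014101
  f(a) × f(c) < 0, new interval: [2.233437, 2.239219]

After 7 iteration(s), the approximation is c_7 = 2.239219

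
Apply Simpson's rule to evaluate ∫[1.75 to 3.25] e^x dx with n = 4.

f(x) = e^x
a = 1.75, b = 3.25, n = 4
h = (b - a)/n = 0.375000

Simpson's rule: (h/3)[f(x₀) + 4f(x₁) + 2f(x₂) + ... + f(xₙ)]

x_0 = 1.7500, f(x_0) = 5.754603, coefficient = 1
x_1 = 2.1250, f(x_1) = 8.372897, coefficient = 4
x_2 = 2.5000, f(x_2) = 12.182494, coefficient = 2
x_3 = 2.8750, f(x_3) = 17.725424, coefficient = 4
x_4 = 3.2500, f(x_4) = 25.790340, coefficient = 1

I ≈ (0.375000/3) × 160.303217 = 20.037902
Exact value: 20.035737
Error: 0.002165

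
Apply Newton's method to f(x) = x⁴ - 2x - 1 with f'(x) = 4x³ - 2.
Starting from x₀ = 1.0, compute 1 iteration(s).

f(x) = x⁴ - 2x - 1
f'(x) = 4x³ - 2
x₀ = 1.0

Newton-Raphson formula: x_{n+1} = x_n - f(x_n)/f'(x_n)

Iteration 1:
  f(1.000000) = -2.000000
  f'(1.000000) = 2.000000
  x_1 = 1.000000 - (-2.000000)/2.000000 = 2.000000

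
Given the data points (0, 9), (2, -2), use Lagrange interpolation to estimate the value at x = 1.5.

Lagrange interpolation formula:
P(x) = Σ yᵢ × Lᵢ(x)
where Lᵢ(x) = Π_{j≠i} (x - xⱼ)/(xᵢ - xⱼ)

L_0(1.5) = (1.5 - 2)/(0 - 2) = 0.250000
L_1(1.5) = (1.5 - 0)/(2 - 0) = 0.750000

P(1.5) = 9×L_0(1.5) + (-2)×L_1(1.5)
P(1.5) = 0.750000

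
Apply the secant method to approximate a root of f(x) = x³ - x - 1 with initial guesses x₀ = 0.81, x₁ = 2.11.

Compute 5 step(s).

f(x) = x³ - x - 1
x₀ = 0.81, x₁ = 2.11

Secant formula: x_{n+1} = x_n - f(x_n)(x_n - x_{n-1})/(f(x_n) - f(x_{n-1}))

Iteration 1:
  f(0.810000) = -1.278559
  f(2.110000) = 6.283931
  x_2 = 2.110000 - 6.283931×(2.110000 - 0.810000)/(6.283931 - (-1.278559))
       = 1.029786
Iteration 2:
  f(2.110000) = 6.283931
  f(1.029786) = -0.937741
  x_3 = 1.029786 - (-0.937741)×(1.029786 - 2.110000)/(-0.937741 - 6.283931)
       = 1.170052
Iteration 3:
  f(1.029786) = -0.937741
  f(1.170052) = -0.568224
  x_4 = 1.170052 - (-0.568224)×(1.170052 - 1.029786)/(-0.568224 - (-0.937741))
       = 1.385748
Iteration 4:
  f(1.170052) = -0.568224
  f(1.385748) = 0.275299
  x_5 = 1.385748 - 0.275299×(1.385748 - 1.170052)/(0.275299 - (-0.568224))
       = 1.315352
Iteration 5:
  f(1.385748) = 0.275299
  f(1.315352) = -0.039596
  x_6 = 1.315352 - (-0.039596)×(1.315352 - 1.385748)/(-0.039596 - 0.275299)
       = 1.324204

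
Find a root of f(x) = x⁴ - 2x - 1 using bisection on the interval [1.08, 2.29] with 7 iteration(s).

f(x) = x⁴ - 2x - 1
Initial interval: [1.08, 2.29]

Iteration 1:
  c_1 = (1.080000 + 2.290000)/2 = 1.685000
  f(c_1) = f(1.685000) = 3.691199
  f(a) × f(c) < 0, new interval: [1.080000, 1.685000]
Iteration 2:
  c_2 = (1.080000 + 1.685000)/2 = 1.382500
  f(c_2) = f(1.382500) = -0.111908
  f(a) × f(c) ≥ 0, new interval: [1.382500, 1.685000]
Iteration 3:
  c_3 = (1.382500 + 1.685000)/2 = 1.533750
  f(c_3) = f(1.533750) = 1.466234
  f(a) × f(c) < 0, new interval: [1.382500, 1.533750]
Iteration 4:
  c_4 = (1.382500 + 1.533750)/2 = 1.458125
  f(c_4) = f(1.458125) = 0.604172
  f(a) × f(c) < 0, new interval: [1.382500, 1.458125]
Iteration 5:
  c_5 = (1.382500 + 1.458125)/2 = 1.420313
  f(c_5) = f(1.420313) = 0.228824
  f(a) × f(c) < 0, new interval: [1.382500, 1.420313]
Iteration 6:
  c_6 = (1.382500 + 1.420313)/2 = 1.401406
  f(c_6) = f(1.401406) = 0.054246
  f(a) × f(c) < 0, new interval: [1.382500, 1.401406]
Iteration 7:
  c_7 = (1.382500 + 1.401406)/2 = 1.391953
  f(c_7) = f(1.391953) = -0.029870
  f(a) × f(c) ≥ 0, new interval: [1.391953, 1.401406]

After 7 iteration(s), the approximation is c_7 = 1.391953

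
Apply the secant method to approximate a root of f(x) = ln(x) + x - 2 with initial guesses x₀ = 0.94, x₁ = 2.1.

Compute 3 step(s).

f(x) = ln(x) + x - 2
x₀ = 0.94, x₁ = 2.1

Secant formula: x_{n+1} = x_n - f(x_n)(x_n - x_{n-1})/(f(x_n) - f(x_{n-1}))

Iteration 1:
  f(0.940000) = -1.121875
  f(2.100000) = 0.841937
  x_2 = 2.100000 - 0.841937×(2.100000 - 0.940000)/(0.841937 - (-1.121875))
       = 1.602678
Iteration 2:
  f(2.100000) = 0.841937
  f(1.602678) = 0.074354
  x_3 = 1.602678 - 0.074354×(1.602678 - 2.100000)/(0.074354 - 0.841937)
       = 1.554504
Iteration 3:
  f(1.602678) = 0.074354
  f(1.554504) = -0.004340
  x_4 = 1.554504 - (-0.004340)×(1.554504 - 1.602678)/(-0.004340 - 0.074354)
       = 1.557161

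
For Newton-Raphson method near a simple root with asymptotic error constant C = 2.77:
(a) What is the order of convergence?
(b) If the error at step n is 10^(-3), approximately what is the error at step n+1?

(a) Newton-Raphson has quadratic (order 2) convergence near simple roots.
    This means |e_{n+1}| ≈ C|e_n|².

(b) With |e_n| = 10^(-3) and C = 2.77:
    |e_{n+1}| ≈ 2.77 × (10^(-3))² = 2.77 × 10^(-6)

(a) 2 (quadratic); (b) |e_{n+1}| ≈ 2.770e-06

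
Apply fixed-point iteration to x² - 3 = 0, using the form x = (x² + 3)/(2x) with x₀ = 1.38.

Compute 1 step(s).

Equation: x² - 3 = 0
Fixed-point form: x = (x² + 3)/(2x)
x₀ = 1.38

x_1 = g(1.380000) = 1.776957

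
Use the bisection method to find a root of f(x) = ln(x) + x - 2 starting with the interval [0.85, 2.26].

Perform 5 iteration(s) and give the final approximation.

f(x) = ln(x) + x - 2
Initial interval: [0.85, 2.26]

Iteration 1:
  c_1 = (0.850000 + 2.260000)/2 = 1.555000
  f(c_1) = f(1.555000) = -0.003524
  f(a) × f(c) ≥ 0, new interval: [1.555000, 2.260000]
Iteration 2:
  c_2 = (1.555000 + 2.260000)/2 = 1.907500
  f(c_2) = f(1.907500) = 0.553293
  f(a) × f(c) < 0, new interval: [1.555000, 1.907500]
Iteration 3:
  c_3 = (1.555000 + 1.907500)/2 = 1.731250
  f(c_3) = f(1.731250) = 0.280094
  f(a) × f(c) < 0, new interval: [1.555000, 1.731250]
Iteration 4:
  c_4 = (1.555000 + 1.731250)/2 = 1.643125
  f(c_4) = f(1.643125) = 0.139725
  f(a) × f(c) < 0, new interval: [1.555000, 1.643125]
Iteration 5:
  c_5 = (1.555000 + 1.643125)/2 = 1.599063
  f(c_5) = f(1.599063) = 0.068480
  f(a) × f(c) < 0, new interval: [1.555000, 1.599063]

After 5 iteration(s), the approximation is c_5 = 1.599063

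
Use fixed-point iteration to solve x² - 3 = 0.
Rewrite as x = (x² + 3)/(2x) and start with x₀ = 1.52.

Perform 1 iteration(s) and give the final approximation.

Equation: x² - 3 = 0
Fixed-point form: x = (x² + 3)/(2x)
x₀ = 1.52

x_1 = g(1.520000) = 1.746842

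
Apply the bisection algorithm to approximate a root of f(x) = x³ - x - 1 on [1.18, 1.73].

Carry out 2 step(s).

f(x) = x³ - x - 1
Initial interval: [1.18, 1.73]

Iteration 1:
  c_1 = (1.180000 + 1.730000)/2 = 1.455000
  f(c_1) = f(1.455000) = 0.625271
  f(a) × f(c) < 0, new interval: [1.180000, 1.455000]
Iteration 2:
  c_2 = (1.180000 + 1.455000)/2 = 1.317500
  f(c_2) = f(1.317500) = -0.030575
  f(a) × f(c) ≥ 0, new interval: [1.317500, 1.455000]

After 2 iteration(s), the approximation is c_2 = 1.317500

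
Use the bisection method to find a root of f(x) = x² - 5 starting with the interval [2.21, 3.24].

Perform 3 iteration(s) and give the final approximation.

f(x) = x² - 5
Initial interval: [2.21, 3.24]

Iteration 1:
  c_1 = (2.210000 + 3.240000)/2 = 2.725000
  f(c_1) = f(2.725000) = 2.425625
  f(a) × f(c) < 0, new interval: [2.210000, 2.725000]
Iteration 2:
  c_2 = (2.210000 + 2.725000)/2 = 2.467500
  f(c_2) = f(2.467500) = 1.088556
  f(a) × f(c) < 0, new interval: [2.210000, 2.467500]
Iteration 3:
  c_3 = (2.210000 + 2.467500)/2 = 2.338750
  f(c_3) = f(2.338750) = 0.469752
  f(a) × f(c) < 0, new interval: [2.210000, 2.338750]

After 3 iteration(s), the approximation is c_3 = 2.338750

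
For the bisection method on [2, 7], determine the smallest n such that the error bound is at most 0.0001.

We need (b-a)/2^n ≤ 0.0001
(7 - 2)/2^n ≤ 0.0001
5/2^n ≤ 0.0001
2^n ≥ 50000
n ≥ log₂(50000) = 15.61
n ≥ 16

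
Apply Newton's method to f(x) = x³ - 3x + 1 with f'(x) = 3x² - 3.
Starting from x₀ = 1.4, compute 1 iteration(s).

f(x) = x³ - 3x + 1
f'(x) = 3x² - 3
x₀ = 1.4

Newton-Raphson formula: x_{n+1} = x_n - f(x_n)/f'(x_n)

Iteration 1:
  f(1.400000) = -0.456000
  f'(1.400000) = 2.880000
  x_1 = 1.400000 - (-0.456000)/2.880000 = 1.558333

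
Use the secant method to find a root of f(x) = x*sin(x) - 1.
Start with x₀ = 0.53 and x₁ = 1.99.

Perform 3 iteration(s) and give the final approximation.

f(x) = x*sin(x) - 1
x₀ = 0.53, x₁ = 1.99

Secant formula: x_{n+1} = x_n - f(x_n)(x_n - x_{n-1})/(f(x_n) - f(x_{n-1}))

Iteration 1:
  f(0.530000) = -0.732067
  f(1.990000) = 0.817693
  x_2 = 1.990000 - 0.817693×(1.990000 - 0.530000)/(0.817693 - (-0.732067))
       = 1.219667
Iteration 2:
  f(1.990000) = 0.817693
  f(1.219667) = 0.145249
  x_3 = 1.219667 - 0.145249×(1.219667 - 1.990000)/(0.145249 - 0.817693)
       = 1.053274
Iteration 3:
  f(1.219667) = 0.145249
  f(1.053274) = -0.084655
  x_4 = 1.053274 - (-0.084655)×(1.053274 - 1.219667)/(-0.084655 - 0.145249)
       = 1.114543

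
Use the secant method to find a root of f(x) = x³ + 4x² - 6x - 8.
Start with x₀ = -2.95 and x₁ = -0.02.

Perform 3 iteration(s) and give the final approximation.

f(x) = x³ + 4x² - 6x - 8
x₀ = -2.95, x₁ = -0.02

Secant formula: x_{n+1} = x_n - f(x_n)(x_n - x_{n-1})/(f(x_n) - f(x_{n-1}))

Iteration 1:
  f(-2.950000) = 18.837625
  f(-0.020000) = -7.878408
  x_2 = -0.020000 - (-7.878408)×(-0.020000 - (-2.950000))/(-7.878408 - 18.837625)
       = -0.884041
Iteration 2:
  f(-0.020000) = -7.878408
  f(-0.884041) = -0.260548
  x_3 = -0.884041 - (-0.260548)×(-0.884041 - (-0.020000))/(-0.260548 - (-7.878408))
       = -0.913593
Iteration 3:
  f(-0.884041) = -0.260548
  f(-0.913593) = 0.057631
  x_4 = -0.913593 - 0.057631×(-0.913593 - (-0.884041))/(0.057631 - (-0.260548))
       = -0.908240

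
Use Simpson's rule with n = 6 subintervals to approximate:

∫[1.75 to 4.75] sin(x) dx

f(x) = sin(x)
a = 1.75, b = 4.75, n = 6
h = (b - a)/n = 0.500000

Simpson's rule: (h/3)[f(x₀) + 4f(x₁) + 2f(x₂) + ... + f(xₙ)]

x_0 = 1.7500, f(x_0) = 0.983986, coefficient = 1
x_1 = 2.2500, f(x_1) = 0.778073, coefficient = 4
x_2 = 2.7500, f(x_2) = 0.381661, coefficient = 2
x_3 = 3.2500, f(x_3) = -0.108195, coefficient = 4
x_4 = 3.7500, f(x_4) = -0.571561, coefficient = 2
x_5 = 4.2500, f(x_5) = -0.894989, coefficient = 4
x_6 = 4.7500, f(x_6) = -0.999293, coefficient = 1

I ≈ (0.500000/3) × -1.295553 = -0.215925
Exact value: -0.215848
Error: 0.000077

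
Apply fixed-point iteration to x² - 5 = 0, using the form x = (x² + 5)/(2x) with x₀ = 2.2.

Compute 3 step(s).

Equation: x² - 5 = 0
Fixed-point form: x = (x² + 5)/(2x)
x₀ = 2.2

x_1 = g(2.200000) = 2.236364
x_2 = g(2.236364) = 2.236068
x_3 = g(2.236068) = 2.236068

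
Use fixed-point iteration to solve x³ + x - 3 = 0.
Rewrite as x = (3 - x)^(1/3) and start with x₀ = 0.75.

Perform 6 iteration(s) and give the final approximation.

Equation: x³ + x - 3 = 0
Fixed-point form: x = (3 - x)^(1/3)
x₀ = 0.75

x_1 = g(0.750000) = 1.310371
x_2 = g(1.310371) = 1.191051
x_3 = g(1.191051) = 1.218453
x_4 = g(1.218453) = 1.212269
x_5 = g(1.212269) = 1.213670
x_6 = g(1.213670) = 1.213353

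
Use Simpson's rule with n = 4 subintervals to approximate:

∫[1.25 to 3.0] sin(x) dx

f(x) = sin(x)
a = 1.25, b = 3.0, n = 4
h = (b - a)/n = 0.437500

Simpson's rule: (h/3)[f(x₀) + 4f(x₁) + 2f(x₂) + ... + f(xₙ)]

x_0 = 1.2500, f(x_0) = 0.948985, coefficient = 1
x_1 = 1.6875, f(x_1) = 0.993198, coefficient = 4
x_2 = 2.1250, f(x_2) = 0.850320, coefficient = 2
x_3 = 2.5625, f(x_3) = 0.547265, coefficient = 4
x_4 = 3.0000, f(x_4) = 0.141120, coefficient = 1

I ≈ (0.437500/3) × 8.952595 = 1.305587
Exact value: 1.305315
Error: 0.000272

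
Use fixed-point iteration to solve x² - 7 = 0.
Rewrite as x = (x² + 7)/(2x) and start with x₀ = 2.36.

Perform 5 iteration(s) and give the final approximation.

Equation: x² - 7 = 0
Fixed-point form: x = (x² + 7)/(2x)
x₀ = 2.36

x_1 = g(2.360000) = 2.663051
x_2 = g(2.663051) = 2.645808
x_3 = g(2.645808) = 2.645751
x_4 = g(2.645751) = 2.645751
x_5 = g(2.645751) = 2.645751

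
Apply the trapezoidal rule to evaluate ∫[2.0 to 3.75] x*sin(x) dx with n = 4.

f(x) = x*sin(x)
a = 2.0, b = 3.75, n = 4
h = (b - a)/n = 0.437500

Trapezoidal rule: (h/2)[f(x₀) + 2f(x₁) + 2f(x₂) + ... + f(xₙ)]

x_0 = 2.0000, f(x_0) = 1.818595, coefficient = 1
x_1 = 2.4375, f(x_1) = 1.577897, coefficient = 2
x_2 = 2.8750, f(x_2) = 0.757407, coefficient = 2
x_3 = 3.3125, f(x_3) = -0.563379, coefficient = 2
x_4 = 3.7500, f(x_4) = -2.143355, coefficient = 1

I ≈ (0.437500/2) × 3.219092 = 0.704176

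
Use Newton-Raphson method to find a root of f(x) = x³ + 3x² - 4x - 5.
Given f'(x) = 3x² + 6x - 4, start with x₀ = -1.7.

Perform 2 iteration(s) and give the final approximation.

f(x) = x³ + 3x² - 4x - 5
f'(x) = 3x² + 6x - 4
x₀ = -1.7

Newton-Raphson formula: x_{n+1} = x_n - f(x_n)/f'(x_n)

Iteration 1:
  f(-1.700000) = 5.557000
  f'(-1.700000) = -5.530000
  x_1 = -1.700000 - 5.557000/(-5.530000) = -0.695118
Iteration 2:
  f(-0.695118) = -1.105837
  f'(-0.695118) = -6.721140
  x_2 = -0.695118 - (-1.105837)/(-6.721140) = -0.859649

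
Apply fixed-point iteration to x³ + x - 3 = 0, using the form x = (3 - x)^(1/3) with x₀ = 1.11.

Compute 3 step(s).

Equation: x³ + x - 3 = 0
Fixed-point form: x = (3 - x)^(1/3)
x₀ = 1.11

x_1 = g(1.110000) = 1.236386
x_2 = g(1.236386) = 1.208188
x_3 = g(1.208188) = 1.214593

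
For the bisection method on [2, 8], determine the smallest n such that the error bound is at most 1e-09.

We need (b-a)/2^n ≤ 1e-09
(8 - 2)/2^n ≤ 1e-09
6/2^n ≤ 1e-09
2^n ≥ 6000000000
n ≥ log₂(6000000000) = 32.48
n ≥ 33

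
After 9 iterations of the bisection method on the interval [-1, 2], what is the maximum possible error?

Bisection error bound: |error| ≤ (b-a)/2^n
|error| ≤ (2 - (-1))/2^9 = 3/2^9
|error| ≤ 0.0058593750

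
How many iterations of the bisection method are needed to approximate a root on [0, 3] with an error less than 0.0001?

We need (b-a)/2^n ≤ 0.0001
(3 - 0)/2^n ≤ 0.0001
3/2^n ≤ 0.0001
2^n ≥ 30000
n ≥ log₂(30000) = 14.87
n ≥ 15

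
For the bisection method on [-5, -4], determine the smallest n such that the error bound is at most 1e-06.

We need (b-a)/2^n ≤ 1e-06
(-4 - (-5))/2^n ≤ 1e-06
1/2^n ≤ 1e-06
2^n ≥ 1000000
n ≥ log₂(1000000) = 19.93
n ≥ 20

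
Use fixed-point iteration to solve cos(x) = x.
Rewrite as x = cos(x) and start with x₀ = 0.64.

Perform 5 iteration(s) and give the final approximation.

Equation: cos(x) = x
Fixed-point form: x = cos(x)
x₀ = 0.64

x_1 = g(0.640000) = 0.802096
x_2 = g(0.802096) = 0.695202
x_3 = g(0.695202) = 0.767924
x_4 = g(0.767924) = 0.719354
x_5 = g(0.719354) = 0.752232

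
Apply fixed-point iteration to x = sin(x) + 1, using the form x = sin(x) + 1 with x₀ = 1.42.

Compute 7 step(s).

Equation: x = sin(x) + 1
Fixed-point form: x = sin(x) + 1
x₀ = 1.42

x_1 = g(1.420000) = 1.988652
x_2 = g(1.988652) = 1.913961
x_3 = g(1.913961) = 1.941694
x_4 = g(1.941694) = 1.932002
x_5 = g(1.932002) = 1.935471
x_6 = g(1.935471) = 1.934240
x_7 = g(1.934240) = 1.934678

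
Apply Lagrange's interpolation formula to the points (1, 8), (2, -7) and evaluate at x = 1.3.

Lagrange interpolation formula:
P(x) = Σ yᵢ × Lᵢ(x)
where Lᵢ(x) = Π_{j≠i} (x - xⱼ)/(xᵢ - xⱼ)

L_0(1.3) = (1.3 - 2)/(1 - 2) = 0.700000
L_1(1.3) = (1.3 - 1)/(2 - 1) = 0.300000

P(1.3) = 8×L_0(1.3) + (-7)×L_1(1.3)
P(1.3) = 3.500000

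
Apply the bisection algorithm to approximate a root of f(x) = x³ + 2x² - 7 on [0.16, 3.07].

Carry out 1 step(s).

f(x) = x³ + 2x² - 7
Initial interval: [0.16, 3.07]

Iteration 1:
  c_1 = (0.160000 + 3.070000)/2 = 1.615000
  f(c_1) = f(1.615000) = 2.428733
  f(a) × f(c) < 0, new interval: [0.160000, 1.615000]

After 1 iteration(s), the approximation is c_1 = 1.615000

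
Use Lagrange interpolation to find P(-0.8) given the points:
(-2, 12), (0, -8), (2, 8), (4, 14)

Lagrange interpolation formula:
P(x) = Σ yᵢ × Lᵢ(x)
where Lᵢ(x) = Π_{j≠i} (x - xⱼ)/(xᵢ - xⱼ)

L_0(-0.8) = (-0.8 - 0)/(-2 - 0) × (-0.8 - 2)/(-2 - 2) × (-0.8 - 4)/(-2 - 4) = 0.224000
L_1(-0.8) = (-0.8 - (-2))/(0 - (-2)) × (-0.8 - 2)/(0 - 2) × (-0.8 - 4)/(0 - 4) = 1.008000
L_2(-0.8) = (-0.8 - (-2))/(2 - (-2)) × (-0.8 - 0)/(2 - 0) × (-0.8 - 4)/(2 - 4) = -0.288000
L_3(-0.8) = (-0.8 - (-2))/(4 - (-2)) × (-0.8 - 0)/(4 - 0) × (-0.8 - 2)/(4 - 2) = 0.056000

P(-0.8) = 12×L_0(-0.8) + (-8)×L_1(-0.8) + 8×L_2(-0.8) + 14×L_3(-0.8)
P(-0.8) = -6.896000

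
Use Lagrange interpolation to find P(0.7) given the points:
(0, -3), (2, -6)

Lagrange interpolation formula:
P(x) = Σ yᵢ × Lᵢ(x)
where Lᵢ(x) = Π_{j≠i} (x - xⱼ)/(xᵢ - xⱼ)

L_0(0.7) = (0.7 - 2)/(0 - 2) = 0.650000
L_1(0.7) = (0.7 - 0)/(2 - 0) = 0.350000

P(0.7) = (-3)×L_0(0.7) + (-6)×L_1(0.7)
P(0.7) = -4.050000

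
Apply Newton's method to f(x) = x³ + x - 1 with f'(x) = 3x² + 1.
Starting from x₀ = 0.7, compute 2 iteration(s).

f(x) = x³ + x - 1
f'(x) = 3x² + 1
x₀ = 0.7

Newton-Raphson formula: x_{n+1} = x_n - f(x_n)/f'(x_n)

Iteration 1:
  f(0.700000) = 0.043000
  f'(0.700000) = 2.470000
  x_1 = 0.700000 - 0.043000/2.470000 = 0.682591
Iteration 2:
  f(0.682591) = 0.000631
  f'(0.682591) = 2.397792
  x_2 = 0.682591 - 0.000631/2.397792 = 0.682328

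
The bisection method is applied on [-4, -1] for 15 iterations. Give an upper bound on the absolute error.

Bisection error bound: |error| ≤ (b-a)/2^n
|error| ≤ (-1 - (-4))/2^15 = 3/2^15
|error| ≤ 0.0000915527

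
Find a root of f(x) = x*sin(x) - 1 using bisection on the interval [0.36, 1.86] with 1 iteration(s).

f(x) = x*sin(x) - 1
Initial interval: [0.36, 1.86]

Iteration 1:
  c_1 = (0.360000 + 1.860000)/2 = 1.110000
  f(c_1) = f(1.110000) = -0.005774
  f(a) × f(c) ≥ 0, new interval: [1.110000, 1.860000]

After 1 iteration(s), the approximation is c_1 = 1.110000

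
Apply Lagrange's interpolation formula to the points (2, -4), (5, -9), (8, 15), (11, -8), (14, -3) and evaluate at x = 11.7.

Lagrange interpolation formula:
P(x) = Σ yᵢ × Lᵢ(x)
where Lᵢ(x) = Π_{j≠i} (x - xⱼ)/(xᵢ - xⱼ)

L_0(11.7) = (11.7 - 5)/(2 - 5) × (11.7 - 8)/(2 - 8) × (11.7 - 11)/(2 - 11) × (11.7 - 14)/(2 - 14) = -0.020531
L_1(11.7) = (11.7 - 2)/(5 - 2) × (11.7 - 8)/(5 - 8) × (11.7 - 11)/(5 - 11) × (11.7 - 14)/(5 - 14) = 0.118895
L_2(11.7) = (11.7 - 2)/(8 - 2) × (11.7 - 5)/(8 - 5) × (11.7 - 11)/(8 - 11) × (11.7 - 14)/(8 - 14) = -0.322944
L_3(11.7) = (11.7 - 2)/(11 - 2) × (11.7 - 5)/(11 - 5) × (11.7 - 8)/(11 - 8) × (11.7 - 14)/(11 - 14) = 1.137994
L_4(11.7) = (11.7 - 2)/(14 - 2) × (11.7 - 5)/(14 - 5) × (11.7 - 8)/(14 - 8) × (11.7 - 11)/(14 - 11) = 0.086586

P(11.7) = (-4)×L_0(11.7) + (-9)×L_1(11.7) + 15×L_2(11.7) + (-8)×L_3(11.7) + (-3)×L_4(11.7)
P(11.7) = -15.195801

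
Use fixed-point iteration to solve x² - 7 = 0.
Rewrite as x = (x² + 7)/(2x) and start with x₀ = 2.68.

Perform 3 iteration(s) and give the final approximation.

Equation: x² - 7 = 0
Fixed-point form: x = (x² + 7)/(2x)
x₀ = 2.68

x_1 = g(2.680000) = 2.645970
x_2 = g(2.645970) = 2.645751
x_3 = g(2.645751) = 2.645751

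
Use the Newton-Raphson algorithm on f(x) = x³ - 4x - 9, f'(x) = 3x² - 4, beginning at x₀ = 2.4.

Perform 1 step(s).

f(x) = x³ - 4x - 9
f'(x) = 3x² - 4
x₀ = 2.4

Newton-Raphson formula: x_{n+1} = x_n - f(x_n)/f'(x_n)

Iteration 1:
  f(2.400000) = -4.776000
  f'(2.400000) = 13.280000
  x_1 = 2.400000 - (-4.776000)/13.280000 = 2.759639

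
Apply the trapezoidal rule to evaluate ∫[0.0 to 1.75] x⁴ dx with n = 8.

f(x) = x⁴
a = 0.0, b = 1.75, n = 8
h = (b - a)/n = 0.218750

Trapezoidal rule: (h/2)[f(x₀) + 2f(x₁) + 2f(x₂) + ... + f(xₙ)]

x_0 = 0.0000, f(x_0) = 0.000000, coefficient = 1
x_1 = 0.2188, f(x_1) = 0.002290, coefficient = 2
x_2 = 0.4375, f(x_2) = 0.036636, coefficient = 2
x_3 = 0.6562, f(x_3) = 0.185472, coefficient = 2
x_4 = 0.8750, f(x_4) = 0.586182, coefficient = 2
x_5 = 1.0938, f(x_5) = 1.431108, coefficient = 2
x_6 = 1.3125, f(x_6) = 2.967545, coefficient = 2
x_7 = 1.5312, f(x_7) = 5.497743, coefficient = 2
x_8 = 1.7500, f(x_8) = 9.378906, coefficient = 1

I ≈ (0.218750/2) × 30.792854 = 3.367968
Exact value: 3.282617
Error: 0.085351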